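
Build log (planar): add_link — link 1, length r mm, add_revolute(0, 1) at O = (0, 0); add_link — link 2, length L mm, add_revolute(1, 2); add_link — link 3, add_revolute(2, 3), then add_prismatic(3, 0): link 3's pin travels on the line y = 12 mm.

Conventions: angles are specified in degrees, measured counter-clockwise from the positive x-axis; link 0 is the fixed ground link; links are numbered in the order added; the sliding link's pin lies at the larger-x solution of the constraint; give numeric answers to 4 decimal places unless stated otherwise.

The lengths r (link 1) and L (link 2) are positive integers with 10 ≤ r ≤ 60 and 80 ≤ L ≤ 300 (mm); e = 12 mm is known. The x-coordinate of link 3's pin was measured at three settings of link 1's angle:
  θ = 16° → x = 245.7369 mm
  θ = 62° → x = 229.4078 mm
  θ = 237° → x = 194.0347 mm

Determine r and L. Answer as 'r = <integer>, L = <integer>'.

constraint per measurement: (x − r cos θ)² + (r sin θ − e)² = L²
subtracting the θ₁ and θ₂ equations cancels the r² and L² terms:
r = (x₁² − x₂²) / (2[(x₁cos θ₁ + e sin θ₁) − (x₂cos θ₂ + e sin θ₂)]) = 32.0000 → r = 32
L² = (x₁ − r cos θ₁)² + (r sin θ₁ − e)² = 46225.0165 → L = 215.0000 → L = 215
check at θ₃=237°: x = 194.0347 (printed 194.0347) ✓

r = 32, L = 215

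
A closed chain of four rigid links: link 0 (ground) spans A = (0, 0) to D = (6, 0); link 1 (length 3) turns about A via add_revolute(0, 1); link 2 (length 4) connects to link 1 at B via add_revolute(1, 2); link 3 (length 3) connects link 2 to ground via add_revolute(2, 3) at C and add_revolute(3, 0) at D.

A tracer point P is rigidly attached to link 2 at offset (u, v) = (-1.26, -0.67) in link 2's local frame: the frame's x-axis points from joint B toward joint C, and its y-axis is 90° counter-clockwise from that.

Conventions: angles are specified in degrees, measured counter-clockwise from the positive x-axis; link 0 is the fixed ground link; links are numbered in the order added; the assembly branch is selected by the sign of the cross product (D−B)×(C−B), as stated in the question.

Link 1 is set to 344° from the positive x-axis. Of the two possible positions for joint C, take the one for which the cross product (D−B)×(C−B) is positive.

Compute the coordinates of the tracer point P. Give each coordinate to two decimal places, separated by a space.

A=(0,0), D=(6.00,0)
B = A + 3.00·(cos344°, sin344°) = (2.8838, -0.8269)
|BD| = 3.2241
circle(B,4.00) ∩ circle(D,3.00): a=2.6976, h=2.9534
  candidates: C₊=(4.7337,2.7196) cross=9.522; C₋=(6.2487,-2.9897) cross=-9.522
  branch + wants cross > 0 → take C=(4.7337,2.7196) (cross=9.522)
ex = (C−B)/|BC| = (0.4625,0.8866); ey = (-0.8866,0.4625)
P = B + -1.26·ex + -0.67·ey = (2.8951,-2.2539)

2.90 -2.25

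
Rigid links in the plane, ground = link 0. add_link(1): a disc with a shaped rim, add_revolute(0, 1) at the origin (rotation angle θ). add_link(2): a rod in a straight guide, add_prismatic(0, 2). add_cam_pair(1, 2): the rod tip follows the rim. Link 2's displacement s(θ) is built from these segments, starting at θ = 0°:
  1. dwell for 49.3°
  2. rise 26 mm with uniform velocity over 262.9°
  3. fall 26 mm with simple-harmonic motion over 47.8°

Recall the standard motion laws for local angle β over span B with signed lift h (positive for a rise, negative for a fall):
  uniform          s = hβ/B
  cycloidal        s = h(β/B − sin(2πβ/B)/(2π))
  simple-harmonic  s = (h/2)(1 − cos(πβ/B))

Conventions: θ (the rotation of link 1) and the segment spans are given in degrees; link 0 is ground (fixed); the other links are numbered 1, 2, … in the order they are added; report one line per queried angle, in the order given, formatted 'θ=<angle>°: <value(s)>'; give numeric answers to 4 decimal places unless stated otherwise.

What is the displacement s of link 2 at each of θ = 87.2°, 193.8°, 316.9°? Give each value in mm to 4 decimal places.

segment 1 (0° to 49.3°, dwell): s unchanged at 0.0000
θ = 87.2° falls in segment 2 (49.3° to 312.2°, uniform, h = 26): β = 87.2 − 49.3 = 37.9°, B = 262.9°; Δs = 26·37.9/262.9 = 3.7482; s = 0.0000 + 3.7482 = 3.7482
θ = 193.8° falls in segment 2 (49.3° to 312.2°, uniform, h = 26): β = 193.8 − 49.3 = 144.5°, B = 262.9°; Δs = 26·144.5/262.9 = 14.2906; s = 0.0000 + 14.2906 = 14.2906
segment 2 (49.3° to 312.2°, uniform, h = 26) is passed completely: s = 0.0000 + (26) = 26.0000
θ = 316.9° falls in segment 3 (312.2° to 360°, simple-harmonic, h = -26): β = 316.9 − 312.2 = 4.7°, B = 47.8°; Δs = -26/2·(1 − cos(π·0.0983)) = -0.6153; s = 26.0000 − 0.6153 = 25.3847

θ=87.2°: 3.7482
θ=193.8°: 14.2906
θ=316.9°: 25.3847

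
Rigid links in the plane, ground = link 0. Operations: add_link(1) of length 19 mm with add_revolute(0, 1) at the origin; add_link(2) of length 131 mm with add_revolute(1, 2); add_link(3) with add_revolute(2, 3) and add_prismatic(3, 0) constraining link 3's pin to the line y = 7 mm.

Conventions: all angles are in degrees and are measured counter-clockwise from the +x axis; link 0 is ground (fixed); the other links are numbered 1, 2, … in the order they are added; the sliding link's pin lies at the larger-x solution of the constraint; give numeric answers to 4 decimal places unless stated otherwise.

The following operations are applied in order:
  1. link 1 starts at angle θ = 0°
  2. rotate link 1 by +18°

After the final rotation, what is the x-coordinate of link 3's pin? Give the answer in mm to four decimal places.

geometry: r = 19 mm, L = 131 mm, e = 7 mm; θ starts at 0°
rotate link 1 by +18°: θ ← 0° +18° = 18°
crank pin P = (r cos θ, r sin θ) = (18.070074, 5.871323)
h = r sin θ − e = 5.871323 − 7 = -1.128677
x = r cos θ + √(L² − h²) = 18.070074 + 130.995138 = 149.065211

149.0652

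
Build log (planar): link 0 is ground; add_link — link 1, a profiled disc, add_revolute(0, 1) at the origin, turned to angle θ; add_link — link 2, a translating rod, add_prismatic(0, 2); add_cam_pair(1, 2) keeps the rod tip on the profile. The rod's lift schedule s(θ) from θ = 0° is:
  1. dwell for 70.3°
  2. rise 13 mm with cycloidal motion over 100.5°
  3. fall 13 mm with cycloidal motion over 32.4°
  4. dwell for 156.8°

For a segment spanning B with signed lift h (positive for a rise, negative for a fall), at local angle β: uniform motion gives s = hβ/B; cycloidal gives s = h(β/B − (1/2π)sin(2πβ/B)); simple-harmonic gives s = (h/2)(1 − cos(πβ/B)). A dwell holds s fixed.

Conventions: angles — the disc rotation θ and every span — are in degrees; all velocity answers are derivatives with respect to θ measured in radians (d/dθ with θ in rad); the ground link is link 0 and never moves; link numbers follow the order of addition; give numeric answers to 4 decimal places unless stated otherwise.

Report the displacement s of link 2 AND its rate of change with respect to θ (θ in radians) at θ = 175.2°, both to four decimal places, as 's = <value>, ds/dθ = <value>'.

seg 1 [0°–70.3°] dwell: s stays 0.0000
seg 2 [70.3°–170.8°] cycloidal, h=13: full span → s += 13 → s = 13.0000
seg 3 [170.8°–203.2°] cycloidal, h=-13: θ=175.2° here. β=4.4, B=32.4. -13·(0.1358 − sin(2π·0.1358)/(2π)) = -0.2066 → s = 12.7934
velocity in seg [170.8°–203.2°] (cycloidal), θ in radians: β = 4.4° = 0.0768 rad, B = 32.4° = 0.5655 rad; ds/dθ = (h/B)(1 − cos(2πβ/B)) = ((-13)/0.5655)(1 − cos(2π·0.1358)) = -7.873257 mm/rad

s = 12.7934, ds/dθ = -7.8733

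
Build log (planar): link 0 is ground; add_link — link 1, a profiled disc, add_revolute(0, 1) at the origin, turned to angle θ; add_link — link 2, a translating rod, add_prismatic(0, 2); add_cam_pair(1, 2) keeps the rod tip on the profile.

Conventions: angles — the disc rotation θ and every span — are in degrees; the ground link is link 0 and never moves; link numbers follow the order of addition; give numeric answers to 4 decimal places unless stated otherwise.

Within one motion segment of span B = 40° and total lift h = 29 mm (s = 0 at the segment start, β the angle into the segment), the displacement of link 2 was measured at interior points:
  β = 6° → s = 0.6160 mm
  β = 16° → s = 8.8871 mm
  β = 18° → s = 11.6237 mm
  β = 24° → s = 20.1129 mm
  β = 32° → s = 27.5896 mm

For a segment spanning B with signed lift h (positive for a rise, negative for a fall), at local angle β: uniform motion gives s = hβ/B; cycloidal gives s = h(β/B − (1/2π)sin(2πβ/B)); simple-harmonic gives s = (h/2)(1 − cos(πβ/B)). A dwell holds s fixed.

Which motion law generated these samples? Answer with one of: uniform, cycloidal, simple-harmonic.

candidates at β/B = r: uniform s = h·r (linear in β); cycloidal s = h·(r − sin(2πr)/(2π)); simple-harmonic s = (h/2)(1 − cos(πr))
β=6°: printed 0.6160 | uniform 4.3500, cycloidal 0.6160, simple-harmonic 1.5804
β=16°: printed 8.8871 | uniform 11.6000, cycloidal 8.8871, simple-harmonic 10.0193
β=18°: printed 11.6237 | uniform 13.0500, cycloidal 11.6237, simple-harmonic 12.2317
β=24°: printed 20.1129 | uniform 17.4000, cycloidal 20.1129, simple-harmonic 18.9807
β=32°: printed 27.5896 | uniform 23.2000, cycloidal 27.5896, simple-harmonic 26.2307
only one law matches every sample → cycloidal

cycloidal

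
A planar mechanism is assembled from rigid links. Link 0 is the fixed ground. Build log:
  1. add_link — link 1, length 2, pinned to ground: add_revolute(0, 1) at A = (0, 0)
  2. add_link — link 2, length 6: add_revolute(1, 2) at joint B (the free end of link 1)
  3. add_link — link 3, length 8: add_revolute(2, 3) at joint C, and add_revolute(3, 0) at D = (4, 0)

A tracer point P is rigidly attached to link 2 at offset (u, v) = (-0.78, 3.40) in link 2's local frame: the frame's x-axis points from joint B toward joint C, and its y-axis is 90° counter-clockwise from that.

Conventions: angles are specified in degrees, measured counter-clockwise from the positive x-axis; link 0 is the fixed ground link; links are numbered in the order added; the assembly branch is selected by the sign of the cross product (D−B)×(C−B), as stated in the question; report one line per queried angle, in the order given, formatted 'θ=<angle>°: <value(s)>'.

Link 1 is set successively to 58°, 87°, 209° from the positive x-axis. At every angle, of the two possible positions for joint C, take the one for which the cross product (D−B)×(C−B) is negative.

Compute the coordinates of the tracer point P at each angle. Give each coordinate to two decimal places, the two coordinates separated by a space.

A=(0,0), D=(4.00,0)
θ=58°: B = A + 2.00·(cos58°, sin58°) = (1.0598, 1.6961)
θ=58°: |BD| = 3.3943
θ=58°: circle(B,6.00) ∩ circle(D,8.00): a=-2.4274, h=5.4870
θ=58°:   candidates: C₊=(1.6990,7.6620) cross=18.625; C₋=(-3.7846,-1.8439) cross=-18.625
θ=58°:   branch - wants cross < 0 → take C=(-3.7846,-1.8439) (cross=-18.625)
θ=58°: ex = (C−B)/|BC| = (-0.8074,-0.5900); ey = (0.5900,-0.8074)
θ=58°: P = B + -0.78·ex + 3.40·ey = (3.6956,-0.5889)
θ=87°: B = A + 2.00·(cos87°, sin87°) = (0.1047, 1.9973)
θ=87°: |BD| = 4.3775
θ=87°: circle(B,6.00) ∩ circle(D,8.00): a=-1.0094, h=5.9145
θ=87°:   candidates: C₊=(1.9050,7.7208) cross=25.891; C₋=(-3.4921,-2.8052) cross=-25.891
θ=87°:   branch - wants cross < 0 → take C=(-3.4921,-2.8052) (cross=-25.891)
θ=87°: ex = (C−B)/|BC| = (-0.5995,-0.8004); ey = (0.8004,-0.5995)
θ=87°: P = B + -0.78·ex + 3.40·ey = (3.2936,0.5834)
θ=209°: B = A + 2.00·(cos209°, sin209°) = (-1.7492, -0.9696)
θ=209°: |BD| = 5.8304
θ=209°: circle(B,6.00) ∩ circle(D,8.00): a=0.5140, h=5.9779
θ=209°:   candidates: C₊=(-2.2365,5.0106) cross=34.854; C₋=(-0.2482,-6.7788) cross=-34.854
θ=209°:   branch - wants cross < 0 → take C=(-0.2482,-6.7788) (cross=-34.854)
θ=209°: ex = (C−B)/|BC| = (0.2502,-0.9682); ey = (0.9682,0.2502)
θ=209°: P = B + -0.78·ex + 3.40·ey = (1.3475,0.6362)

θ=58°: 3.70 -0.59
θ=87°: 3.29 0.58
θ=209°: 1.35 0.64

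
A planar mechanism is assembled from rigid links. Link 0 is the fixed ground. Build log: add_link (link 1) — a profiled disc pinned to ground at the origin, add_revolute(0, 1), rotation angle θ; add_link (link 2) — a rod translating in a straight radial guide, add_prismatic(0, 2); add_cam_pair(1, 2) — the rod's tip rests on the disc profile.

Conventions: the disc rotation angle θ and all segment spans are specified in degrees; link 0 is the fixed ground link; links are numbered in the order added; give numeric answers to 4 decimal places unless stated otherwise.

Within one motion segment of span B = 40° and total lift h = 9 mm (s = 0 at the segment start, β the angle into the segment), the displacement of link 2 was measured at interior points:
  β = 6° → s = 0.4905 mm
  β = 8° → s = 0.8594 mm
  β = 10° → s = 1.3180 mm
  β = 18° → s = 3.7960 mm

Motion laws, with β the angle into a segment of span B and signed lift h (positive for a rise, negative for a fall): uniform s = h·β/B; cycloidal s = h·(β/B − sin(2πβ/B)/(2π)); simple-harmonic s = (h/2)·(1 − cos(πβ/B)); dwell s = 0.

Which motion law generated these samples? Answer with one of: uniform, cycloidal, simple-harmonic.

candidates at β/B = r: uniform s = h·r (linear in β); cycloidal s = h·(r − sin(2πr)/(2π)); simple-harmonic s = (h/2)(1 − cos(πr))
β=6°: printed 0.4905 | uniform 1.3500, cycloidal 0.1912, simple-harmonic 0.4905
β=8°: printed 0.8594 | uniform 1.8000, cycloidal 0.4377, simple-harmonic 0.8594
β=10°: printed 1.3180 | uniform 2.2500, cycloidal 0.8176, simple-harmonic 1.3180
β=18°: printed 3.7960 | uniform 4.0500, cycloidal 3.6074, simple-harmonic 3.7960
only one law matches every sample → simple-harmonic

simple-harmonic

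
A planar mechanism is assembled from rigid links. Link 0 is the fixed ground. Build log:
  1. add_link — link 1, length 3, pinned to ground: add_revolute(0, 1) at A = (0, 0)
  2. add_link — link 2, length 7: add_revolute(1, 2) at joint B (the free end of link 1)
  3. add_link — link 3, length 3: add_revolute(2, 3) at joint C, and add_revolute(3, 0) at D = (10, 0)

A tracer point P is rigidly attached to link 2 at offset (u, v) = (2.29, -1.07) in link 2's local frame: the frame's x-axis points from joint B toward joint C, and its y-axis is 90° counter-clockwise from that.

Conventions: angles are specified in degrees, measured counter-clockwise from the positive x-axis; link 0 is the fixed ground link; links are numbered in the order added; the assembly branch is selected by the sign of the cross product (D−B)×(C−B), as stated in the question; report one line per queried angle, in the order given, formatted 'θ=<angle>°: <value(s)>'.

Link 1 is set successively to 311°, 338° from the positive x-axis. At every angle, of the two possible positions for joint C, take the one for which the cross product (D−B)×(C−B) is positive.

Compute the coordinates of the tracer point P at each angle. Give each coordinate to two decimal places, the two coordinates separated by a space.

A=(0,0), D=(10.00,0)
θ=311°: B = A + 3.00·(cos311°, sin311°) = (1.9682, -2.2641)
θ=311°: |BD| = 8.3448
θ=311°: circle(B,7.00) ∩ circle(D,3.00): a=6.5691, h=2.4180
θ=311°:   candidates: C₊=(7.6348,1.8455) cross=20.178; C₋=(8.9469,-2.8091) cross=-20.178
θ=311°:   branch + wants cross > 0 → take C=(7.6348,1.8455) (cross=20.178)
θ=311°: ex = (C−B)/|BC| = (0.8095,0.5871); ey = (-0.5871,0.8095)
θ=311°: P = B + 2.29·ex + -1.07·ey = (4.4502,-1.7859)
θ=338°: B = A + 3.00·(cos338°, sin338°) = (2.7816, -1.1238)
θ=338°: |BD| = 7.3054
θ=338°: circle(B,7.00) ∩ circle(D,3.00): a=6.3904, h=2.8571
θ=338°:   candidates: C₊=(8.6564,2.6823) cross=20.872; C₋=(9.5354,-2.9638) cross=-20.872
θ=338°:   branch + wants cross > 0 → take C=(8.6564,2.6823) (cross=20.872)
θ=338°: ex = (C−B)/|BC| = (0.8393,0.5437); ey = (-0.5437,0.8393)
θ=338°: P = B + 2.29·ex + -1.07·ey = (5.2852,-0.7767)

θ=311°: 4.45 -1.79
θ=338°: 5.29 -0.78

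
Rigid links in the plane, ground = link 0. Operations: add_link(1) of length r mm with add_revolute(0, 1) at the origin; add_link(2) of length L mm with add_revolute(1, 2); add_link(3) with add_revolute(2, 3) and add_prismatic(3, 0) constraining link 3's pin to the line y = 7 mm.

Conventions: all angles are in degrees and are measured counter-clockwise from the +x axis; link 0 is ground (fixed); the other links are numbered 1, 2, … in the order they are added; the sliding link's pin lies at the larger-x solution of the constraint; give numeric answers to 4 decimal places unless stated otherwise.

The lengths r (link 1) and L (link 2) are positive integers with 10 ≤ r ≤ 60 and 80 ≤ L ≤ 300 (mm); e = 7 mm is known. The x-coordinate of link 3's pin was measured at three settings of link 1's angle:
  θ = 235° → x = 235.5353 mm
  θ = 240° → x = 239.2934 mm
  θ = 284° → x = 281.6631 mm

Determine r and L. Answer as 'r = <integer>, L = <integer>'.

constraint per measurement: (x − r cos θ)² + (r sin θ − e)² = L²
subtracting the θ₁ and θ₂ equations cancels the r² and L² terms:
r = (x₁² − x₂²) / (2[(x₁cos θ₁ + e sin θ₁) − (x₂cos θ₂ + e sin θ₂)]) = 58.9992 → r = 59
L² = (x₁ − r cos θ₁)² + (r sin θ₁ − e)² = 75625.0019 → L = 275.0000 → L = 275
check at θ₃=284°: x = 281.6631 (printed 281.6631) ✓

r = 59, L = 275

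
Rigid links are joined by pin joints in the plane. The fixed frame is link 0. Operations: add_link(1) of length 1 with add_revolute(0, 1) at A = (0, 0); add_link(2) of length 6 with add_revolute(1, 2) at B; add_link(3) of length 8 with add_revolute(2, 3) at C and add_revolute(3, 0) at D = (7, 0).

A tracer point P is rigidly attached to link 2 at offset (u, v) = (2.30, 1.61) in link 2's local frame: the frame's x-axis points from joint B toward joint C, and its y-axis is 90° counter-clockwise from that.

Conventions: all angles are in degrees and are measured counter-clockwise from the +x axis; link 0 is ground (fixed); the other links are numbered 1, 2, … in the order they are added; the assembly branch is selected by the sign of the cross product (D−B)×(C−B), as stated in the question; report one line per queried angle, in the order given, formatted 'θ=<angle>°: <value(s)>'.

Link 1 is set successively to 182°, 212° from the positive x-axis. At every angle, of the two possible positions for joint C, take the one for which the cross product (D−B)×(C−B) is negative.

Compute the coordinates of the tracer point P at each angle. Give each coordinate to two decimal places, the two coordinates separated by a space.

A=(0,0), D=(7.00,0)
θ=182°: B = A + 1.00·(cos182°, sin182°) = (-0.9994, -0.0349)
θ=182°: |BD| = 7.9995
θ=182°: circle(B,6.00) ∩ circle(D,8.00): a=2.2496, h=5.5623
θ=182°:   candidates: C₊=(1.2259,5.5372) cross=44.495; C₋=(1.2745,-5.5873) cross=-44.495
θ=182°:   branch - wants cross < 0 → take C=(1.2745,-5.5873) (cross=-44.495)
θ=182°: ex = (C−B)/|BC| = (0.3790,-0.9254); ey = (0.9254,0.3790)
θ=182°: P = B + 2.30·ex + 1.61·ey = (1.3622,-1.5532)
θ=212°: B = A + 1.00·(cos212°, sin212°) = (-0.8480, -0.5299)
θ=212°: |BD| = 7.8659
θ=212°: circle(B,6.00) ∩ circle(D,8.00): a=2.1531, h=5.6004
θ=212°:   candidates: C₊=(0.9229,5.2028) cross=44.052; C₋=(1.6775,-5.9725) cross=-44.052
θ=212°:   branch - wants cross < 0 → take C=(1.6775,-5.9725) (cross=-44.052)
θ=212°: ex = (C−B)/|BC| = (0.4209,-0.9071); ey = (0.9071,0.4209)
θ=212°: P = B + 2.30·ex + 1.61·ey = (1.5805,-1.9386)

θ=182°: 1.36 -1.55
θ=212°: 1.58 -1.94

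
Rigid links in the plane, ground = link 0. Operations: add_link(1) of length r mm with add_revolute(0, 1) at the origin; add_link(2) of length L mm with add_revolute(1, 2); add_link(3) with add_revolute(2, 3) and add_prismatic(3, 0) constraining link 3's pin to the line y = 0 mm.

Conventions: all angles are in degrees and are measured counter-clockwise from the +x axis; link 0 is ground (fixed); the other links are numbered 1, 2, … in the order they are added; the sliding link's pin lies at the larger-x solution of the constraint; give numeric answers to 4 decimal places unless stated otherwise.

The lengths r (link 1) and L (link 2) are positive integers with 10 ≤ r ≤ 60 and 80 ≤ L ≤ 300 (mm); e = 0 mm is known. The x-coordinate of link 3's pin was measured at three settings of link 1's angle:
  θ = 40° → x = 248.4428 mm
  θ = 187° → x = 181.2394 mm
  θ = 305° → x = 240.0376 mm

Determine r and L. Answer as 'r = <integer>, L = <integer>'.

constraint per measurement: (x − r cos θ)² + (r sin θ − e)² = L²
subtracting the θ₁ and θ₂ equations cancels the r² and L² terms:
r = (x₁² − x₂²) / (2[(x₁cos θ₁ + e sin θ₁) − (x₂cos θ₂ + e sin θ₂)]) = 39.0000 → r = 39
L² = (x₁ − r cos θ₁)² + (r sin θ₁ − e)² = 48400.0032 → L = 220.0000 → L = 220
check at θ₃=305°: x = 240.0376 (printed 240.0376) ✓

r = 39, L = 220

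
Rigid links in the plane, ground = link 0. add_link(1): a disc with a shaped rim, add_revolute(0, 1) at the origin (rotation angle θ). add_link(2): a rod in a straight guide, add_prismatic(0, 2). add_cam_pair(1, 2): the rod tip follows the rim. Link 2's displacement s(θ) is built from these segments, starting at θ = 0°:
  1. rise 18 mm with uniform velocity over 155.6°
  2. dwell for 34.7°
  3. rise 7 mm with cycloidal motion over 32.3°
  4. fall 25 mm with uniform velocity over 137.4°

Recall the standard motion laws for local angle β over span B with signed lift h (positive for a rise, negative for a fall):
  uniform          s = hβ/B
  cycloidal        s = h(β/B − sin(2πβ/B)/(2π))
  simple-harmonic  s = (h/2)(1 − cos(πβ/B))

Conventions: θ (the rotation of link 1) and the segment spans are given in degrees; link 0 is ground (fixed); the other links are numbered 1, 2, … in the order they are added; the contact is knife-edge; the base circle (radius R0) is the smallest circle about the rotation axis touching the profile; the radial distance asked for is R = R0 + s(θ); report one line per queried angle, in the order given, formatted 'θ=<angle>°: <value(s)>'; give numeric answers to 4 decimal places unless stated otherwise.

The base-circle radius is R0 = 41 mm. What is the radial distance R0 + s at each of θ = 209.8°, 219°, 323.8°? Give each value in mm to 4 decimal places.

segment 1 (0° to 155.6°, uniform, h = 18) is passed completely: s = 0.0000 + (18) = 18.0000
segment 2 (155.6° to 190.3°, dwell): s unchanged at 18.0000
θ = 209.8° falls in segment 3 (190.3° to 222.6°, cycloidal, h = 7): β = 209.8 − 190.3 = 19.5°, B = 32.3°; Δs = 7·(0.6037 − sin(2π·0.6037)/(2π)) = 4.9017; s = 18.0000 + 4.9017 = 22.9017
θ = 219° falls in segment 3 (190.3° to 222.6°, cycloidal, h = 7): β = 219 − 190.3 = 28.7°, B = 32.3°; Δs = 7·(0.8885 − sin(2π·0.8885)/(2π)) = 6.9378; s = 18.0000 + 6.9378 = 24.9378
segment 3 (190.3° to 222.6°, cycloidal, h = 7) is passed completely: s = 18.0000 + (7) = 25.0000
θ = 323.8° falls in segment 4 (222.6° to 360°, uniform, h = -25): β = 323.8 − 222.6 = 101.2°, B = 137.4°; Δs = -25·101.2/137.4 = -18.4134; s = 25.0000 − 18.4134 = 6.5866
θ=209.8°: R = R0 + s = 41 + 22.9017 = 63.9017
θ=219°: R = R0 + s = 41 + 24.9378 = 65.9378
θ=323.8°: R = R0 + s = 41 + 6.5866 = 47.5866

θ=209.8°: 63.9017
θ=219°: 65.9378
θ=323.8°: 47.5866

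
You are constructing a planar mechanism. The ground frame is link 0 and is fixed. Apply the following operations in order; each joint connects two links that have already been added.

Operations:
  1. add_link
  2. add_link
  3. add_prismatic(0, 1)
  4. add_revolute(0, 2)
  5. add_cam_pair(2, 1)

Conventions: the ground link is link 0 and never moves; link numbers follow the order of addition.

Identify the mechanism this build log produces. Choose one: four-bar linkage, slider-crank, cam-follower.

links: 3 (incl. ground); joints: 1 revolute, 1 prismatic, 1 higher (cam) pair, forming one closed loop
3 links, revolute + prismatic + higher pair in one loop → cam-follower

cam-follower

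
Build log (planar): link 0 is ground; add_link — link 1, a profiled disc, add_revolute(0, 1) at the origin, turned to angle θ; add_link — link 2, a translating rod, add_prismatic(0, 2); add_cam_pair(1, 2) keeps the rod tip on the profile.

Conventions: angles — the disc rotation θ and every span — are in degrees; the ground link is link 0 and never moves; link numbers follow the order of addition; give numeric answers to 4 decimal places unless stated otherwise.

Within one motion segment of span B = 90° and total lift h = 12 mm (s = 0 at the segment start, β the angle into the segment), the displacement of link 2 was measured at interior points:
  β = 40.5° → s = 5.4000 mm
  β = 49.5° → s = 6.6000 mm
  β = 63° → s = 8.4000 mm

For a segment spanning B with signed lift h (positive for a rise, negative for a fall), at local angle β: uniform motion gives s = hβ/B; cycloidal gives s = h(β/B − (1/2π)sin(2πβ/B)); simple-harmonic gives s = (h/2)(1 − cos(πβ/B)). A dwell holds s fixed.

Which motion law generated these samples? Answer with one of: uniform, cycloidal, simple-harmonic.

candidates at β/B = r: uniform s = h·r (linear in β); cycloidal s = h·(r − sin(2πr)/(2π)); simple-harmonic s = (h/2)(1 − cos(πr))
β=40.5°: printed 5.4000 | uniform 5.4000, cycloidal 4.8098, simple-harmonic 5.0614
β=49.5°: printed 6.6000 | uniform 6.6000, cycloidal 7.1902, simple-harmonic 6.9386
β=63°: printed 8.4000 | uniform 8.4000, cycloidal 10.2164, simple-harmonic 9.5267
only one law matches every sample → uniform

uniform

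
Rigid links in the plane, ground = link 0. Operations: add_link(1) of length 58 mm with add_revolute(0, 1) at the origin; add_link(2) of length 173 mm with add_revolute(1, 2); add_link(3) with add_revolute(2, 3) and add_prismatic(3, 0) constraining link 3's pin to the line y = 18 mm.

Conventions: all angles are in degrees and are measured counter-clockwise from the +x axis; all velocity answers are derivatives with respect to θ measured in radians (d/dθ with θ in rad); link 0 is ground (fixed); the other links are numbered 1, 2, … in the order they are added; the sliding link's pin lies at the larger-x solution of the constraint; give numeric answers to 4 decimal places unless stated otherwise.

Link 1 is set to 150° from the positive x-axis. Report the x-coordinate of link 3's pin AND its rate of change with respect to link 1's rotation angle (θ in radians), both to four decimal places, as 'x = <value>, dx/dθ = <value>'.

geometry: r = 58 mm, L = 173 mm, e = 18 mm
crank pin P = (r cos θ, r sin θ) = (-50.229473, 29.000000)
h = r sin θ − e = 29.000000 − 18 = 11.000000
x = r cos θ + √(L² − h²) = -50.229473 + 172.649935 = 122.420461
dx/dθ = −r sin θ − h·r cos θ/√(L² − h²) (θ in radians; h = 11.000000) = -25.799743

x = 122.4205, dx/dθ = -25.7997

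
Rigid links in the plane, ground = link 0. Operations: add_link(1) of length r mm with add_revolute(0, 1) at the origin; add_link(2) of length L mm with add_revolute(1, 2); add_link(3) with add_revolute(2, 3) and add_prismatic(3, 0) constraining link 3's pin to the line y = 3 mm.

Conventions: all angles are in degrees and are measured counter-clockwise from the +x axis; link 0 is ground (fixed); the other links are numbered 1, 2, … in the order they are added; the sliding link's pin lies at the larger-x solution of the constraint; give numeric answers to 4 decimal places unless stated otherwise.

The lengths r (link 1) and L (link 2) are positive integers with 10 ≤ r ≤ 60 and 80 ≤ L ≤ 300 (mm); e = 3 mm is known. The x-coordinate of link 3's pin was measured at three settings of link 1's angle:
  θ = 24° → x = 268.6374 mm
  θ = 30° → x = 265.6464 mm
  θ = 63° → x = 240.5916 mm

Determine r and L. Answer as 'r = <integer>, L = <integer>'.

constraint per measurement: (x − r cos θ)² + (r sin θ − e)² = L²
subtracting the θ₁ and θ₂ equations cancels the r² and L² terms:
r = (x₁² − x₂²) / (2[(x₁cos θ₁ + e sin θ₁) − (x₂cos θ₂ + e sin θ₂)]) = 52.9990 → r = 53
L² = (x₁ − r cos θ₁)² + (r sin θ₁ − e)² = 48840.9879 → L = 221.0000 → L = 221
check at θ₃=63°: x = 240.5916 (printed 240.5916) ✓

r = 53, L = 221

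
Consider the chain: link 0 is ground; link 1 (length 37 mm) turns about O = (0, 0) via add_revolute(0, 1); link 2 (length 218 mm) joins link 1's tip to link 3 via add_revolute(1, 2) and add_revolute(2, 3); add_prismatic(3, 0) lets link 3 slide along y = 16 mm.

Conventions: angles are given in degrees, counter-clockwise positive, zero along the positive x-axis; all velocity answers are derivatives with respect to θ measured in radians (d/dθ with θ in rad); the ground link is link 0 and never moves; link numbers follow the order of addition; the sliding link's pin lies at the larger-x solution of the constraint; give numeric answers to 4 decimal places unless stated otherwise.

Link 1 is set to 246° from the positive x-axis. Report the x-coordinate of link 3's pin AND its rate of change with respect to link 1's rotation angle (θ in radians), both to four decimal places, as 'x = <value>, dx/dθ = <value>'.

geometry: r = 37 mm, L = 218 mm, e = 16 mm
crank pin P = (r cos θ, r sin θ) = (-15.049256, -33.801182)
h = r sin θ − e = -33.801182 − 16 = -49.801182
x = r cos θ + √(L² − h²) = -15.049256 + 212.235346 = 197.186091
dx/dθ = −r sin θ − h·r cos θ/√(L² − h²) (θ in radians; h = -49.801182) = 30.269863

x = 197.1861, dx/dθ = 30.2699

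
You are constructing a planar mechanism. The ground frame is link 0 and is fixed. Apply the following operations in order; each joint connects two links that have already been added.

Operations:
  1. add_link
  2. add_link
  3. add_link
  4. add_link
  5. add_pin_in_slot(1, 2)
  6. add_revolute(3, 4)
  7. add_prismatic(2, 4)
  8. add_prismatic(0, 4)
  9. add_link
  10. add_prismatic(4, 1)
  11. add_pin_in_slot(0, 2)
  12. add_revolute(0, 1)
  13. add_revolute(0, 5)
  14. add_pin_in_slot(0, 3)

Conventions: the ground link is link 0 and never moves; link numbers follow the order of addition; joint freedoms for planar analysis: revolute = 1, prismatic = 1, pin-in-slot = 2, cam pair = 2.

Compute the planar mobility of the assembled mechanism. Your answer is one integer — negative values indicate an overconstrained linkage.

L=1 J1=0 J2=0
add link → L=2 J1=0 J2=0
add link → L=3 J1=0 J2=0
add link → L=4 J1=0 J2=0
add link → L=5 J1=0 J2=0
PS@1,2 dof=2 J2 → L=5 J1=0 J2=1
R@3,4 dof=1 J1 → L=5 J1=1 J2=1
P@2,4 dof=1 J1 → L=5 J1=2 J2=1
P@0,4 dof=1 J1 → L=5 J1=3 J2=1
add link → L=6 J1=3 J2=1
P@4,1 dof=1 J1 → L=6 J1=4 J2=1
PS@0,2 dof=2 J2 → L=6 J1=4 J2=2
R@0,1 dof=1 J1 → L=6 J1=5 J2=2
R@0,5 dof=1 J1 → L=6 J1=6 J2=2
PS@0,3 dof=2 J2 → L=6 J1=6 J2=3
M=3(L−1)−2J1−J2=3·5−2·6−3=0

M = 0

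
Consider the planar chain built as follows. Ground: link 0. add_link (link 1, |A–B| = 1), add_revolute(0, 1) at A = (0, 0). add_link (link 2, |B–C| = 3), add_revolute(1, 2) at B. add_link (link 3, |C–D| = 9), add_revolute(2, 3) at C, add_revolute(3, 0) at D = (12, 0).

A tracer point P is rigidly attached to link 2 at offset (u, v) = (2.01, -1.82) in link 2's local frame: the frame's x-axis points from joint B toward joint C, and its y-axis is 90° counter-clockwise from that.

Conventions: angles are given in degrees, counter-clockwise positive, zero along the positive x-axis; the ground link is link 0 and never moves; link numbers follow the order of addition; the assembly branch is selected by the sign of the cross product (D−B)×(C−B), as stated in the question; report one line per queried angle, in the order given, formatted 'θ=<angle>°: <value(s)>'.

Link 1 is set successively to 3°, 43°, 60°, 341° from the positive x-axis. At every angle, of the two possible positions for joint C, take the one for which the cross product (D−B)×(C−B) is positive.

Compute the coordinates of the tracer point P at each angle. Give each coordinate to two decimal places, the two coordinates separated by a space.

A=(0,0), D=(12.00,0)
θ=3°: B = A + 1.00·(cos3°, sin3°) = (0.9986, 0.0523)
θ=3°: |BD| = 11.0015
θ=3°: circle(B,3.00) ∩ circle(D,9.00): a=2.2285, h=2.0085
θ=3°:   candidates: C₊=(3.2366,2.0502) cross=22.096; C₋=(3.2175,-1.9667) cross=-22.096
θ=3°:   branch + wants cross > 0 → take C=(3.2366,2.0502) (cross=22.096)
θ=3°: ex = (C−B)/|BC| = (0.7460,0.6659); ey = (-0.6659,0.7460)
θ=3°: P = B + 2.01·ex + -1.82·ey = (3.7101,0.0332)
θ=43°: B = A + 1.00·(cos43°, sin43°) = (0.7314, 0.6820)
θ=43°: |BD| = 11.2893
θ=43°: circle(B,3.00) ∩ circle(D,9.00): a=2.4558, h=1.7231
θ=43°:   candidates: C₊=(3.2867,2.2536) cross=19.453; C₋=(3.0785,-1.1864) cross=-19.453
θ=43°:   branch + wants cross > 0 → take C=(3.2867,2.2536) (cross=19.453)
θ=43°: ex = (C−B)/|BC| = (0.8518,0.5239); ey = (-0.5239,0.8518)
θ=43°: P = B + 2.01·ex + -1.82·ey = (3.3969,0.1847)
θ=60°: B = A + 1.00·(cos60°, sin60°) = (0.5000, 0.8660)
θ=60°: |BD| = 11.5326
θ=60°: circle(B,3.00) ∩ circle(D,9.00): a=2.6447, h=1.4162
θ=60°:   candidates: C₊=(3.2436,2.0796) cross=16.332; C₋=(3.0309,-0.7448) cross=-16.332
θ=60°:   branch + wants cross > 0 → take C=(3.2436,2.0796) (cross=16.332)
θ=60°: ex = (C−B)/|BC| = (0.9145,0.4045); ey = (-0.4045,0.9145)
θ=60°: P = B + 2.01·ex + -1.82·ey = (3.0744,0.0147)
θ=341°: B = A + 1.00·(cos341°, sin341°) = (0.9455, -0.3256)
θ=341°: |BD| = 11.0593
θ=341°: circle(B,3.00) ∩ circle(D,9.00): a=2.2745, h=1.9562
θ=341°:   candidates: C₊=(3.1614,1.6968) cross=21.635; C₋=(3.2766,-2.2140) cross=-21.635
θ=341°:   branch + wants cross > 0 → take C=(3.1614,1.6968) (cross=21.635)
θ=341°: ex = (C−B)/|BC| = (0.7386,0.6741); ey = (-0.6741,0.7386)
θ=341°: P = B + 2.01·ex + -1.82·ey = (3.6570,-0.3149)

θ=3°: 3.71 0.03
θ=43°: 3.40 0.18
θ=60°: 3.07 0.01
θ=341°: 3.66 -0.31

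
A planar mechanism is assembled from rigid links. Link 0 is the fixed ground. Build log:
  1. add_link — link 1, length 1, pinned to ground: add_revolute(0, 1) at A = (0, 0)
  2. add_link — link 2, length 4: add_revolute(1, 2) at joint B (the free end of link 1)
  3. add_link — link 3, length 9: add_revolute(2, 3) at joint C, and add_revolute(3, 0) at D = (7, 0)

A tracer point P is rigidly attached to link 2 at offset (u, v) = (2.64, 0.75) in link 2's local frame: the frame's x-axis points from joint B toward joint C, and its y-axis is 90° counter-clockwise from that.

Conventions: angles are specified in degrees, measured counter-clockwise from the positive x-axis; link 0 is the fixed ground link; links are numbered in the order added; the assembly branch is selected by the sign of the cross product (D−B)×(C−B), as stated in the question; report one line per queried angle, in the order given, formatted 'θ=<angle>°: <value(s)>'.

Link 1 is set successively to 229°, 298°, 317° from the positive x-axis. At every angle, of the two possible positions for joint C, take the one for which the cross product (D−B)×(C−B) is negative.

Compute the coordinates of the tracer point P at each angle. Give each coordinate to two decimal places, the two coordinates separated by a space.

A=(0,0), D=(7.00,0)
θ=229°: B = A + 1.00·(cos229°, sin229°) = (-0.6561, -0.7547)
θ=229°: |BD| = 7.6932
θ=229°: circle(B,4.00) ∩ circle(D,9.00): a=-0.3779, h=3.9821
θ=229°:   candidates: C₊=(-1.4228,3.1711) cross=30.635; C₋=(-0.6415,-4.7547) cross=-30.635
θ=229°:   branch - wants cross < 0 → take C=(-0.6415,-4.7547) (cross=-30.635)
θ=229°: ex = (C−B)/|BC| = (0.0036,-1.0000); ey = (1.0000,0.0036)
θ=229°: P = B + 2.64·ex + 0.75·ey = (0.1035,-3.3920)
θ=298°: B = A + 1.00·(cos298°, sin298°) = (0.4695, -0.8829)
θ=298°: |BD| = 6.5899
θ=298°: circle(B,4.00) ∩ circle(D,9.00): a=-1.6368, h=3.6498
θ=298°:   candidates: C₊=(-1.6416,2.5146) cross=24.052; C₋=(-0.6635,-4.7191) cross=-24.052
θ=298°:   branch - wants cross < 0 → take C=(-0.6635,-4.7191) (cross=-24.052)
θ=298°: ex = (C−B)/|BC| = (-0.2833,-0.9590); ey = (0.9590,-0.2833)
θ=298°: P = B + 2.64·ex + 0.75·ey = (0.4410,-3.6273)
θ=317°: B = A + 1.00·(cos317°, sin317°) = (0.7314, -0.6820)
θ=317°: |BD| = 6.3056
θ=317°: circle(B,4.00) ∩ circle(D,9.00): a=-2.0013, h=3.4634
θ=317°:   candidates: C₊=(-1.6328,2.5446) cross=21.839; C₋=(-0.8836,-4.3415) cross=-21.839
θ=317°:   branch - wants cross < 0 → take C=(-0.8836,-4.3415) (cross=-21.839)
θ=317°: ex = (C−B)/|BC| = (-0.4037,-0.9149); ey = (0.9149,-0.4037)
θ=317°: P = B + 2.64·ex + 0.75·ey = (0.3516,-3.4001)

θ=229°: 0.10 -3.39
θ=298°: 0.44 -3.63
θ=317°: 0.35 -3.40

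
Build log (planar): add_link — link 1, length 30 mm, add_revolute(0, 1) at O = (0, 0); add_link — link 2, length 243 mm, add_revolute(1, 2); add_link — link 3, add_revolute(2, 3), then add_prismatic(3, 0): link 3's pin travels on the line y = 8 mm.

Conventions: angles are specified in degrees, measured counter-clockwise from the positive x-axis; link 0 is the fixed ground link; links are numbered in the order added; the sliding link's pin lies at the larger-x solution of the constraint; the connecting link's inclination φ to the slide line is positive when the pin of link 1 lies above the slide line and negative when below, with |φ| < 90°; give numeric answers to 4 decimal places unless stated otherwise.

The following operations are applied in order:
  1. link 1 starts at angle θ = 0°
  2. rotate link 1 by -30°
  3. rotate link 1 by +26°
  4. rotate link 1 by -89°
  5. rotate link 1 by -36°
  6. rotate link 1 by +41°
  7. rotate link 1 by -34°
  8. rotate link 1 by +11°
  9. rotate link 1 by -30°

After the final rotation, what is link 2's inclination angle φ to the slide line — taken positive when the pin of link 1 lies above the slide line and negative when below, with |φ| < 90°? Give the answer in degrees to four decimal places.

geometry: r = 30 mm, L = 243 mm, e = 8 mm; θ starts at 0°
rotate link 1 by -30°: θ ← 0° -30° = -30°
rotate link 1 by +26°: θ ← -30° +26° = -4°
rotate link 1 by -89°: θ ← -4° -89° = -93°
rotate link 1 by -36°: θ ← -93° -36° = -129°
rotate link 1 by +41°: θ ← -129° +41° = -88°
rotate link 1 by -34°: θ ← -88° -34° = -122°
rotate link 1 by +11°: θ ← -122° +11° = -111°
rotate link 1 by -30°: θ ← -111° -30° = -141°
h = r sin θ − e = -18.879612 − 8 = -26.879612
sin φ = h / L = -26.879612 / 243 = -0.11061569
φ = arcsin(-0.11061569) = -6.350808°

-6.3508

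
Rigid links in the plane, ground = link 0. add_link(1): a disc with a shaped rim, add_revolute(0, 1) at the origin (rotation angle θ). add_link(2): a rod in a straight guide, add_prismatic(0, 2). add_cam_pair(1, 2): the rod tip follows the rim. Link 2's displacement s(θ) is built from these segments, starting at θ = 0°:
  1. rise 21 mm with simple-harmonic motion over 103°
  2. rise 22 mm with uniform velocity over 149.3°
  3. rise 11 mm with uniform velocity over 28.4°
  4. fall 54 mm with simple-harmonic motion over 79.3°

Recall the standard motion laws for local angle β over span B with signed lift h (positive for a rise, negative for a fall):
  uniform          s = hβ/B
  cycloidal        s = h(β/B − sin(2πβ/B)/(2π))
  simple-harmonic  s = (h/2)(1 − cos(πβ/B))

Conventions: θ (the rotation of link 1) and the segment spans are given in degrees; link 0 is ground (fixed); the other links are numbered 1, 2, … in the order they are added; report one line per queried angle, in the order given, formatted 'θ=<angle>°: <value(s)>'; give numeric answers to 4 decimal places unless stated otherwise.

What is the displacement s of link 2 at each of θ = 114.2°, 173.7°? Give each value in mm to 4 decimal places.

segment 1 (0° to 103°, simple-harmonic, h = 21) is passed completely: s = 0.0000 + (21) = 21.0000
θ = 114.2° falls in segment 2 (103° to 252.3°, uniform, h = 22): β = 114.2 − 103 = 11.2°, B = 149.3°; Δs = 22·11.2/149.3 = 1.6504; s = 21.0000 + 1.6504 = 22.6504
θ = 173.7° falls in segment 2 (103° to 252.3°, uniform, h = 22): β = 173.7 − 103 = 70.7°, B = 149.3°; Δs = 22·70.7/149.3 = 10.4180; s = 21.0000 + 10.4180 = 31.4180

θ=114.2°: 22.6504
θ=173.7°: 31.4180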